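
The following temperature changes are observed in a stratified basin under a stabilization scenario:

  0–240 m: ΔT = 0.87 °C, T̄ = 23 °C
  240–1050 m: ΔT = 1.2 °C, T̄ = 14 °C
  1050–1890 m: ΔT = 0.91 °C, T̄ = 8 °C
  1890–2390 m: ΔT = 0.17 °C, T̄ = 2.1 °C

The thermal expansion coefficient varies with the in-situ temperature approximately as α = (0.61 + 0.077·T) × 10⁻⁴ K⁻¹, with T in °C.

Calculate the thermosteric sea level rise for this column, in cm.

31 cm of thermosteric rise

Layer 1: α = (0.61 + 0.077×23)×10⁻⁴ = 2.381×10⁻⁴ K⁻¹
Layer 2: α = (0.61 + 0.077×14)×10⁻⁴ = 1.688×10⁻⁴ K⁻¹
Layer 3: α = (0.61 + 0.077×8)×10⁻⁴ = 1.226×10⁻⁴ K⁻¹
Layer 4: α = (0.61 + 0.077×2.1)×10⁻⁴ = 0.7717×10⁻⁴ K⁻¹
0–240 m: 0.87 × 240 × 2.381×10⁻⁴ = 0.04971528 m
Layer 2: 1.2 × 1.688×10⁻⁴ × 810 = 0.1640736 m
Layer 3: 840 × 1.226×10⁻⁴ × 0.91 = 0.09371544 m
1890–2390 m: 0.17 × 0.7717×10⁻⁴ × 500 = 0.00655945 m
Δh = 0.04971528 + 0.1640736 + 0.09371544 + 0.00655945 = 0.31406377 m ≈ 31 cm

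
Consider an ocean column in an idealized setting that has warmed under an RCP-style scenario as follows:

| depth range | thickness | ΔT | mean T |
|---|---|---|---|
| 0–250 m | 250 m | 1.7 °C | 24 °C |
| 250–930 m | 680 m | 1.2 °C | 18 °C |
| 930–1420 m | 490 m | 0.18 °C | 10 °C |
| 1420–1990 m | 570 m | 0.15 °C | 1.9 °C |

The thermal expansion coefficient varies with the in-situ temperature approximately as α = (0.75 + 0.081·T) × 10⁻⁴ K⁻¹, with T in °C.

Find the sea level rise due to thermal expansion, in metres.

Δh = 0.32 m

Layer 1: α = (0.75 + 0.081×24)×10⁻⁴ = 2.694×10⁻⁴ K⁻¹
Layer 2: α = (0.75 + 0.081×18)×10⁻⁴ = 2.208×10⁻⁴ K⁻¹
Layer 3: α = (0.75 + 0.081×10)×10⁻⁴ = 1.56×10⁻⁴ K⁻¹
Layer 4: α = (0.75 + 0.081×1.9)×10⁻⁴ = 0.9039×10⁻⁴ K⁻¹
250 × 1.7 × 2.694×10⁻⁴ = 0.114495 m
2.208×10⁻⁴ × 1.2 × 680 = 0.1801728 m
0.18 × 490 × 1.56×10⁻⁴ = 0.0137592 m
570 × 0.9039×10⁻⁴ × 0.15 = 0.007728345 m
Δh = 0.114495 + 0.1801728 + 0.0137592 + 0.007728345 = 0.316155345 m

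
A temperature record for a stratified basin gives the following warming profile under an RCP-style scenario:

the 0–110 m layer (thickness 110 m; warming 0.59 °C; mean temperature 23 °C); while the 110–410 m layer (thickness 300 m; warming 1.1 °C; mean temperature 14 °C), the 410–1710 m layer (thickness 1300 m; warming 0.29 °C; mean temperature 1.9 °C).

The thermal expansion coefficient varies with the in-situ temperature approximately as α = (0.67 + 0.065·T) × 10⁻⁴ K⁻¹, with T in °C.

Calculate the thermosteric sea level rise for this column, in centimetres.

9.61 cm of thermosteric rise

Layer 1: α = (0.67 + 0.065×23)×10⁻⁴ = 2.165×10⁻⁴ K⁻¹
Layer 2: α = (0.67 + 0.065×14)×10⁻⁴ = 1.58×10⁻⁴ K⁻¹
Layer 3: α = (0.67 + 0.065×1.9)×10⁻⁴ = 0.7935×10⁻⁴ K⁻¹
0.59 × 110 × 2.165×10⁻⁴ = 0.01405085 m
Layer 2: 1.1 × 300 × 1.58×10⁻⁴ = 0.05214 m
Layer 3: 0.7935×10⁻⁴ × 0.29 × 1300 = 0.02991495 m
Δh = 0.01405085 + 0.05214 + 0.02991495 = 0.0961058 m ≈ 9.61 cm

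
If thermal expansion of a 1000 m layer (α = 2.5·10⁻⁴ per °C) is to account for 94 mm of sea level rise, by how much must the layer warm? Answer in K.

about 0.376 K

ΔT = Δh/(αH) = 0.094 / (2.5×10⁻⁴ × 1000) = 0.3760 K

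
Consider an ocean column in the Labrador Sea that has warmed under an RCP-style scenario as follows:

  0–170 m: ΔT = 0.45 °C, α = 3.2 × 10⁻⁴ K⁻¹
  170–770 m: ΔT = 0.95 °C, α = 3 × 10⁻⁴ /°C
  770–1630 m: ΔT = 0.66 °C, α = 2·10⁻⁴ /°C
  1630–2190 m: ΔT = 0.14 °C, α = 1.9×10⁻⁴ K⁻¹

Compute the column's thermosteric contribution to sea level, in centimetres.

0–170 m: 0.45 × 170 × 3.2×10⁻⁴ = 0.02448 m
170–770 m: 600 × 0.95 × 3×10⁻⁴ = 0.17100 m
2×10⁻⁴ × 0.66 × 860 = 0.11352 m
Layer 4: 560 × 0.14 × 1.9×10⁻⁴ = 0.014896 m
Δh = 0.02448 + 0.17100 + 0.11352 + 0.014896 = 0.323896 m

Δh ≈ 32.4 cm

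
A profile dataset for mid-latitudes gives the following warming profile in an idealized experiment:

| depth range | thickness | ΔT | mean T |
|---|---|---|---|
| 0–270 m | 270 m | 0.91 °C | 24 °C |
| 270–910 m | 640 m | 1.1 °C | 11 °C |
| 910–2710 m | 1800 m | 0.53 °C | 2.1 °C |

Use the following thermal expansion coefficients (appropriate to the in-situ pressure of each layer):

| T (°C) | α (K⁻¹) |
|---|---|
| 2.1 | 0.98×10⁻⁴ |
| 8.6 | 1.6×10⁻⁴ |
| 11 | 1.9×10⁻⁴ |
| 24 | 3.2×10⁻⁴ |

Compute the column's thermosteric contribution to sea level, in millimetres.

310 mm of thermosteric rise

Layer 1 at 24 °C → α = 3.2×10⁻⁴ K⁻¹
Layer 2 at 11 °C → α = 1.9×10⁻⁴ K⁻¹
Layer 3 at 2.1 °C → α = 0.98×10⁻⁴ K⁻¹
0–270 m: 270 × 0.91 × 3.2×10⁻⁴ = 0.078624 m
Layer 2: 1.9×10⁻⁴ × 1.1 × 640 = 0.13376 m
910–2710 m: 1800 × 0.98×10⁻⁴ × 0.53 = 0.093492 m
Δh = 0.078624 + 0.13376 + 0.093492 = 0.305876 m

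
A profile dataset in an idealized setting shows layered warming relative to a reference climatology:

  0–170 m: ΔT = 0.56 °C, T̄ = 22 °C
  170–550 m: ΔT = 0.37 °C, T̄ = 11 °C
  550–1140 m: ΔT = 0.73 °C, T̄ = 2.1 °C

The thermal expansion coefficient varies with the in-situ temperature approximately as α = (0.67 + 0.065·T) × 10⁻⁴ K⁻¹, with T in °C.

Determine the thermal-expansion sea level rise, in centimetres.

Layer 1: α = (0.67 + 0.065×22)×10⁻⁴ = 2.1×10⁻⁴ K⁻¹
Layer 2: α = (0.67 + 0.065×11)×10⁻⁴ = 1.385×10⁻⁴ K⁻¹
Layer 3: α = (0.67 + 0.065×2.1)×10⁻⁴ = 0.8065×10⁻⁴ K⁻¹
0.56 × 2.1×10⁻⁴ × 170 = 0.019992 m
170–550 m: 0.37 × 1.385×10⁻⁴ × 380 = 0.0194731 m
Layer 3: 0.73 × 590 × 0.8065×10⁻⁴ = 0.034735955 m
Δh = 0.019992 + 0.0194731 + 0.034735955 = 0.074201055 m ≈ 7.42 cm

about 7.42 cm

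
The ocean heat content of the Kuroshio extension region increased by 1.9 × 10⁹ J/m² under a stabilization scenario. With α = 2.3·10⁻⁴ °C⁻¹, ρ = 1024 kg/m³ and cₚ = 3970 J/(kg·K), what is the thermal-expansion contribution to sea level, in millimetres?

110 mm

Δh = αQ/(ρcₚ) = 2.3×10⁻⁴ × 1.9×10⁹ / (1024 × 3970) ≈ 0.10750 m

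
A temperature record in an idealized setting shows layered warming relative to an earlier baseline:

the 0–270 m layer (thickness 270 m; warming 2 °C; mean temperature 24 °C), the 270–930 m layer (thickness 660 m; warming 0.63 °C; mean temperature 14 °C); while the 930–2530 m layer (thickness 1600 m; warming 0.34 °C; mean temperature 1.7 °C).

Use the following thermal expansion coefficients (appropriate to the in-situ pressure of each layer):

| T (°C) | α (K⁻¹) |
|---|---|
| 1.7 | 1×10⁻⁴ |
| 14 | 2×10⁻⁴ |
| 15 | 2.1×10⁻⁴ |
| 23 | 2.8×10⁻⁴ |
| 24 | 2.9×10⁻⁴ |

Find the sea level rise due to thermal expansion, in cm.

29 cm

Layer 1 at 24 °C → α = 2.9×10⁻⁴ K⁻¹
Layer 2 at 14 °C → α = 2×10⁻⁴ K⁻¹
Layer 3 at 1.7 °C → α = 1×10⁻⁴ K⁻¹
Layer 1: 2.9×10⁻⁴ × 270 × 2 = 0.15660 m
Layer 2: 660 × 0.63 × 2×10⁻⁴ = 0.08316 m
930–2530 m: 1600 × 0.34 × 1×10⁻⁴ = 0.05440 m
Δh = 0.15660 + 0.08316 + 0.05440 = 0.29416 m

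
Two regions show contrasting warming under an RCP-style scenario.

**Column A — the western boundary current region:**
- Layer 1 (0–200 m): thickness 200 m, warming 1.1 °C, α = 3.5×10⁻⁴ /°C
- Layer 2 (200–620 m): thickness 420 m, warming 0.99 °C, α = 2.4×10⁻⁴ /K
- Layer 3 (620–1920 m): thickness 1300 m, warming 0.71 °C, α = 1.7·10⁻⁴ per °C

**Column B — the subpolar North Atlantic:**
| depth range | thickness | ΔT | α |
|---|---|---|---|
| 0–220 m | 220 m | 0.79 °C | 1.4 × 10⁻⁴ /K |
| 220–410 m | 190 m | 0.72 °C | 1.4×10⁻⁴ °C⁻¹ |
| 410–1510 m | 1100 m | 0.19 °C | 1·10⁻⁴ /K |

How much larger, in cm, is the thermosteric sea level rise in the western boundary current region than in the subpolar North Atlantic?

A 200 × 3.5×10⁻⁴ × 1.1 = 0.07700 m
A 200–620 m: 2.4×10⁻⁴ × 0.99 × 420 = 0.099792 m
A 620–1920 m: 0.71 × 1.7×10⁻⁴ × 1300 = 0.15691 m
A total: 0.333702 m
B 0–220 m: 0.79 × 220 × 1.4×10⁻⁴ = 0.024332 m
B Layer 2: 1.4×10⁻⁴ × 0.72 × 190 = 0.019152 m
B Layer 3: 1×10⁻⁴ × 0.19 × 1100 = 0.02090 m
B total: 0.064384 m
Difference: 0.333702 − 0.064384 = 0.269318 m

26.9 cm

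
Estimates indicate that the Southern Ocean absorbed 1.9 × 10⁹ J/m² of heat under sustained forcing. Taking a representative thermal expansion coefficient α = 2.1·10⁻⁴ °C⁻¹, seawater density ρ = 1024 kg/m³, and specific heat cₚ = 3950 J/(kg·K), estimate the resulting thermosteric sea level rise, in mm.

Δh = αQ/(ρcₚ) = 2.1×10⁻⁴ × 1.9×10⁹ / (1024 × 3950) ≈ 0.098645 m

99 mm of thermosteric rise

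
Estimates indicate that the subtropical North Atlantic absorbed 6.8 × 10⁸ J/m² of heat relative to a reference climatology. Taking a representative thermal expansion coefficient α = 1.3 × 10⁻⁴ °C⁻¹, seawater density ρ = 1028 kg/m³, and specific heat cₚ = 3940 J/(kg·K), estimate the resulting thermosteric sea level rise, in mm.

Δh = αQ/(ρcₚ) = 1.3×10⁻⁴ × 6.8×10⁸ / (1028 × 3940) ≈ 0.021825 m

Δh ≈ 21.8 mm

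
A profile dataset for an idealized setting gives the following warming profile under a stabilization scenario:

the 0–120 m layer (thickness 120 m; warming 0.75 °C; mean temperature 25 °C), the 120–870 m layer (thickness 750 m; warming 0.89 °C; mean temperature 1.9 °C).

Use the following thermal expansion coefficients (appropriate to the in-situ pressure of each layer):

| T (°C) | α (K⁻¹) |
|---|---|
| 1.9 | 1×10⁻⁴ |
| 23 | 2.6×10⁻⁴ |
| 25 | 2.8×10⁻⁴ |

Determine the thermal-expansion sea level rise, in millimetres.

92.0 mm of thermosteric rise

Layer 1 at 25 °C → α = 2.8×10⁻⁴ K⁻¹
Layer 2 at 1.9 °C → α = 1×10⁻⁴ K⁻¹
Layer 1: 120 × 0.75 × 2.8×10⁻⁴ = 0.02520 m
120–870 m: 750 × 1×10⁻⁴ × 0.89 = 0.06675 m
Δh = 0.02520 + 0.06675 = 0.09195 m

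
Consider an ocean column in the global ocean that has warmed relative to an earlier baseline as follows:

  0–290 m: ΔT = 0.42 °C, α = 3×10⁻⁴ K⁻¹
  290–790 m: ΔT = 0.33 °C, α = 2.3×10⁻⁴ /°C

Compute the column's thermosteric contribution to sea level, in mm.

74 mm

290 × 0.42 × 3×10⁻⁴ = 0.03654 m
290–790 m: 500 × 0.33 × 2.3×10⁻⁴ = 0.03795 m
Δh = 0.03654 + 0.03795 = 0.07449 m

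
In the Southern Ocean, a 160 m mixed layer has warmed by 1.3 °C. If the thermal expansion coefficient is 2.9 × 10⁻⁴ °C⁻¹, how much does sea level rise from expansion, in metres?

Δh = αΔT·H = 2.9×10⁻⁴ × 1.3 × 160 = 0.06032 m

0.0603 m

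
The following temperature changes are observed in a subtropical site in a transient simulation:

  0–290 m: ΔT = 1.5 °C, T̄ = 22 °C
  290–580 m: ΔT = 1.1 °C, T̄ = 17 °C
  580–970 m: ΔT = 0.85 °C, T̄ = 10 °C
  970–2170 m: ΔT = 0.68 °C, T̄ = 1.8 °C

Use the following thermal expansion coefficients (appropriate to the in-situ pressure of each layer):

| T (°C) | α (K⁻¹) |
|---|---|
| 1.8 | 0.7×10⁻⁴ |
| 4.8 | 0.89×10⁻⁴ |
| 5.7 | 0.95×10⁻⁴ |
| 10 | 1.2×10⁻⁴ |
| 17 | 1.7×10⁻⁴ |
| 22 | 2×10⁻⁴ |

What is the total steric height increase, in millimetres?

about 240 mm

Layer 1 at 22 °C → α = 2×10⁻⁴ K⁻¹
Layer 2 at 17 °C → α = 1.7×10⁻⁴ K⁻¹
Layer 3 at 10 °C → α = 1.2×10⁻⁴ K⁻¹
Layer 4 at 1.8 °C → α = 0.7×10⁻⁴ K⁻¹
1.5 × 290 × 2×10⁻⁴ = 0.08700 m
Layer 2: 1.7×10⁻⁴ × 1.1 × 290 = 0.05423 m
0.85 × 1.2×10⁻⁴ × 390 = 0.03978 m
1200 × 0.7×10⁻⁴ × 0.68 = 0.05712 m
Δh = 0.08700 + 0.05423 + 0.03978 + 0.05712 = 0.23813 m ≈ 240 mm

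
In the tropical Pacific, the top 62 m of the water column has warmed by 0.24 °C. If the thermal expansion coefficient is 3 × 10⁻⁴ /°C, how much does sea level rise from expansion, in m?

0.0045 m

Δh = αΔT·H = 3×10⁻⁴ × 0.24 × 62 = 0.004464 m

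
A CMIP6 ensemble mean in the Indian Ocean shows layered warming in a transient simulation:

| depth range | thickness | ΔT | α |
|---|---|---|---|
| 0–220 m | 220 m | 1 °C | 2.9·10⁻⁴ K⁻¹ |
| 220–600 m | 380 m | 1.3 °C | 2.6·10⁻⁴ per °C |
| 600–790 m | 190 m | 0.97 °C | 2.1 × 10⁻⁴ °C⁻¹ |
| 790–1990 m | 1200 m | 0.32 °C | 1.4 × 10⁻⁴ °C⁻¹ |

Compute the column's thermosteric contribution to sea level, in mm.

Δh ≈ 285 mm

2.9×10⁻⁴ × 1 × 220 = 0.06380 m
2.6×10⁻⁴ × 380 × 1.3 = 0.12844 m
2.1×10⁻⁴ × 0.97 × 190 = 0.038703 m
Layer 4: 1.4×10⁻⁴ × 1200 × 0.32 = 0.05376 m
Δh = 0.06380 + 0.12844 + 0.038703 + 0.05376 = 0.284703 m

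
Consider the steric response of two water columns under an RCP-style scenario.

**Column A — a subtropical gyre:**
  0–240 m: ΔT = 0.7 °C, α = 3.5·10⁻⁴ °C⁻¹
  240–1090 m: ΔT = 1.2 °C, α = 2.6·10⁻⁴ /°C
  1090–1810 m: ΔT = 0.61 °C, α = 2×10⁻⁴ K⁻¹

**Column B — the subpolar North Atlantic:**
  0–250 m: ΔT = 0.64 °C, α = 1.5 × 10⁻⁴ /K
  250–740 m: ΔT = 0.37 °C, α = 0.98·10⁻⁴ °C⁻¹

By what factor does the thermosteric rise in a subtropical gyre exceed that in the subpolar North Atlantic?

A 3.5×10⁻⁴ × 0.7 × 240 = 0.05880 m
A 850 × 2.6×10⁻⁴ × 1.2 = 0.26520 m
A Layer 3: 720 × 0.61 × 2×10⁻⁴ = 0.08784 m
A total: 0.41184 m
B Layer 1: 0.64 × 250 × 1.5×10⁻⁴ = 0.02400 m
B 250–740 m: 490 × 0.98×10⁻⁴ × 0.37 = 0.0177674 m
B total: 0.0417674 m
Ratio: 0.41184 / 0.0417674 ≈ 9.860

a factor of 9.86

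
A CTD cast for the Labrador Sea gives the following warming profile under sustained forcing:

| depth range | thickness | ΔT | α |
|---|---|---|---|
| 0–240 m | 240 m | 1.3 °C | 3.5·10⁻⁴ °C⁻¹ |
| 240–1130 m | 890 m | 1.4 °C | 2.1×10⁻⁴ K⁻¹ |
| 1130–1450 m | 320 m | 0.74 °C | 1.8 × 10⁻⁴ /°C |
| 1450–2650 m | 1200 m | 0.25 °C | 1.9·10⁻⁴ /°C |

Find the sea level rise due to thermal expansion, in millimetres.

about 470 mm

240 × 1.3 × 3.5×10⁻⁴ = 0.10920 m
2.1×10⁻⁴ × 890 × 1.4 = 0.26166 m
1.8×10⁻⁴ × 0.74 × 320 = 0.042624 m
Layer 4: 1.9×10⁻⁴ × 1200 × 0.25 = 0.05700 m
Δh = 0.10920 + 0.26166 + 0.042624 + 0.05700 = 0.470484 m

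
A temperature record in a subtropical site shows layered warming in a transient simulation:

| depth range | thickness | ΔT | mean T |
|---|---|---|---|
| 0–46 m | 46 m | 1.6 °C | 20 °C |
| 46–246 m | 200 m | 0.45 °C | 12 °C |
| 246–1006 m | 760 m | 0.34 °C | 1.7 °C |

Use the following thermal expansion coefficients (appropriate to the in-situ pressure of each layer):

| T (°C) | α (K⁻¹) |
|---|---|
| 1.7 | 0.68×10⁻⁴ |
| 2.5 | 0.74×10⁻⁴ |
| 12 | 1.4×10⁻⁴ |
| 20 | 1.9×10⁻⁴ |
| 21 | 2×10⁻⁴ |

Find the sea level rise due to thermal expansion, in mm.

Layer 1 at 20 °C → α = 1.9×10⁻⁴ K⁻¹
Layer 2 at 12 °C → α = 1.4×10⁻⁴ K⁻¹
Layer 3 at 1.7 °C → α = 0.68×10⁻⁴ K⁻¹
1.6 × 1.9×10⁻⁴ × 46 = 0.013984 m
Layer 2: 0.45 × 200 × 1.4×10⁻⁴ = 0.01260 m
246–1006 m: 760 × 0.68×10⁻⁴ × 0.34 = 0.0175712 m
Δh = 0.013984 + 0.01260 + 0.0175712 = 0.0441552 m

44 mm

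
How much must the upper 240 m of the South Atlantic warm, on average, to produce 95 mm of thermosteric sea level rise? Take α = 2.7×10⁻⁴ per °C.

ΔT ≈ 1.47 K

ΔT = Δh/(αH) = 0.095 / (2.7×10⁻⁴ × 240) ≈ 1.466 K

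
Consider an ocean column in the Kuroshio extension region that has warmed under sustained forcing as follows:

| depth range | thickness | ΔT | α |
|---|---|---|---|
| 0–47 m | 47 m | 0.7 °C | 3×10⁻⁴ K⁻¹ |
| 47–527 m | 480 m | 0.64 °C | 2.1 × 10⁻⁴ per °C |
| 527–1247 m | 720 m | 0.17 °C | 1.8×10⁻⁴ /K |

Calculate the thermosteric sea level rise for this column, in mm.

Δh ≈ 96.4 mm

47 × 0.7 × 3×10⁻⁴ = 0.00987 m
480 × 0.64 × 2.1×10⁻⁴ = 0.064512 m
527–1247 m: 1.8×10⁻⁴ × 0.17 × 720 = 0.022032 m
Δh = 0.00987 + 0.064512 + 0.022032 = 0.096414 m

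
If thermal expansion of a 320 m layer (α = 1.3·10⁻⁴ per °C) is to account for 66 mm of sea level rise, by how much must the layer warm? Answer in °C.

about 1.6 °C

ΔT = Δh/(αH) = 0.066 / (1.3×10⁻⁴ × 320) ≈ 1.587 °C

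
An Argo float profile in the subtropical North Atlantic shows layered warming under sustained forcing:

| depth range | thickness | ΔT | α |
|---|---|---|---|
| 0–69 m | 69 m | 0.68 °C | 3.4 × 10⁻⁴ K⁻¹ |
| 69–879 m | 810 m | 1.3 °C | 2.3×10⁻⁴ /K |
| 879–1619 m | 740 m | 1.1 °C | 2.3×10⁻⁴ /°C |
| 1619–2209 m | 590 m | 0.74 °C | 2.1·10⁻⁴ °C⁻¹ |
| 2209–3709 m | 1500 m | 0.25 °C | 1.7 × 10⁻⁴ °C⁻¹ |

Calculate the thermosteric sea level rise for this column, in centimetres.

0–69 m: 3.4×10⁻⁴ × 0.68 × 69 = 0.0159528 m
Layer 2: 810 × 1.3 × 2.3×10⁻⁴ = 0.24219 m
Layer 3: 1.1 × 740 × 2.3×10⁻⁴ = 0.18722 m
0.74 × 2.1×10⁻⁴ × 590 = 0.091686 m
2209–3709 m: 1500 × 1.7×10⁻⁴ × 0.25 = 0.06375 m
Δh = 0.0159528 + 0.24219 + 0.18722 + 0.091686 + 0.06375 = 0.6007988 m

60.1 cm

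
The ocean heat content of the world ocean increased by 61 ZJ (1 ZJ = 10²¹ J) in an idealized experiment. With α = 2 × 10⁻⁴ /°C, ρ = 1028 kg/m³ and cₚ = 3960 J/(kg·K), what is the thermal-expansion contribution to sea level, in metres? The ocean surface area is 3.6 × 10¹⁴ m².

Per unit area: Q = 61×10²¹ / (3.6×10¹⁴) ≈ 1.694×10⁸ J/m²
Δh = αQ/(ρcₚ) = 2×10⁻⁴ × 1.694×10⁸ / (1028 × 3960) ≈ 0.0083225 m

Δh ≈ 0.00832 m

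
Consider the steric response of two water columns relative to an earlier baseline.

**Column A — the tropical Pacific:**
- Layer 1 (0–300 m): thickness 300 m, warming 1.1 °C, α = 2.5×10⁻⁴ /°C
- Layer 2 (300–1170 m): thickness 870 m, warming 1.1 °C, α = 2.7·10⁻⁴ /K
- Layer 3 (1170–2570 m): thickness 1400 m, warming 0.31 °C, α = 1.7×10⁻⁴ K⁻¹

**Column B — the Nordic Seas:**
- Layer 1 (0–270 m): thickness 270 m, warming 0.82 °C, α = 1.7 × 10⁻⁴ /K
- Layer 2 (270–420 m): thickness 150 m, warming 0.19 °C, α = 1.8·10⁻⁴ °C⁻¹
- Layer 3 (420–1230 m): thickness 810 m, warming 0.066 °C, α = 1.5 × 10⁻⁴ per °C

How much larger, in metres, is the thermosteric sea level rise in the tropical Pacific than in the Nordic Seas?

A Layer 1: 300 × 2.5×10⁻⁴ × 1.1 = 0.08250 m
A 300–1170 m: 2.7×10⁻⁴ × 1.1 × 870 = 0.25839 m
A Layer 3: 1400 × 0.31 × 1.7×10⁻⁴ = 0.07378 m
A total: 0.41467 m
B 1.7×10⁻⁴ × 0.82 × 270 = 0.037638 m
B 0.19 × 1.8×10⁻⁴ × 150 = 0.00513 m
B 420–1230 m: 0.066 × 810 × 1.5×10⁻⁴ = 0.008019 m
B total: 0.050787 m
Difference: 0.41467 − 0.050787 = 0.363883 m

0.364 m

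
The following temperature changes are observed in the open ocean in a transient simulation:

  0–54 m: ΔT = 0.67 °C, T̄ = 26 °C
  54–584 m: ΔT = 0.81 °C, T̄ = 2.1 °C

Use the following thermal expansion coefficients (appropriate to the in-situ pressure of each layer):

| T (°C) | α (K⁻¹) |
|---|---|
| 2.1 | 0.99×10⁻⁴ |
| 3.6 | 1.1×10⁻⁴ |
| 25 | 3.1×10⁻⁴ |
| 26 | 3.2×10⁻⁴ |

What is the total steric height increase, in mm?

Layer 1 at 26 °C → α = 3.2×10⁻⁴ K⁻¹
Layer 2 at 2.1 °C → α = 0.99×10⁻⁴ K⁻¹
0–54 m: 3.2×10⁻⁴ × 0.67 × 54 = 0.0115776 m
0.99×10⁻⁴ × 0.81 × 530 = 0.0425007 m
Δh = 0.0115776 + 0.0425007 = 0.0540783 m

Δh ≈ 54.1 mm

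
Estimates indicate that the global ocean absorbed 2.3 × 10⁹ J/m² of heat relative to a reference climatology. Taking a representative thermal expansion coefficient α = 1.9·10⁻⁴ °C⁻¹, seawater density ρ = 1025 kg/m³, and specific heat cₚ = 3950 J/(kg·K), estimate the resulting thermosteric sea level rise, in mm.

Δh = 108 mm

Δh = αQ/(ρcₚ) = 1.9×10⁻⁴ × 2.3×10⁹ / (1025 × 3950) ≈ 0.10793 m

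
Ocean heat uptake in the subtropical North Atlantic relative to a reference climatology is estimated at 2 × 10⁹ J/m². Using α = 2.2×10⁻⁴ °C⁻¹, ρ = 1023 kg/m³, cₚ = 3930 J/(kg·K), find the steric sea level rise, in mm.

Δh = 109 mm

Δh = αQ/(ρcₚ) = 2.2×10⁻⁴ × 2×10⁹ / (1023 × 3930) ≈ 0.10944 m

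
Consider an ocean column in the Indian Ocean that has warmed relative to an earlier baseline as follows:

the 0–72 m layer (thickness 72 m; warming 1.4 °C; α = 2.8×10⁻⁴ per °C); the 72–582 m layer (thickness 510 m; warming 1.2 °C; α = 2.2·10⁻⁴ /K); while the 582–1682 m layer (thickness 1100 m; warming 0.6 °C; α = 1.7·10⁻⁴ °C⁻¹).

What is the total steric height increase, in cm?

0–72 m: 1.4 × 2.8×10⁻⁴ × 72 = 0.028224 m
510 × 1.2 × 2.2×10⁻⁴ = 0.13464 m
Layer 3: 1100 × 1.7×10⁻⁴ × 0.6 = 0.11220 m
Δh = 0.028224 + 0.13464 + 0.11220 = 0.275064 m

27.5 cm of thermosteric rise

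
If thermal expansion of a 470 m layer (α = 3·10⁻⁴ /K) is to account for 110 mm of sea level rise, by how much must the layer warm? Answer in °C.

ΔT ≈ 0.780 °C

ΔT = Δh/(αH) = 0.11 / (3×10⁻⁴ × 470) ≈ 0.7801 °C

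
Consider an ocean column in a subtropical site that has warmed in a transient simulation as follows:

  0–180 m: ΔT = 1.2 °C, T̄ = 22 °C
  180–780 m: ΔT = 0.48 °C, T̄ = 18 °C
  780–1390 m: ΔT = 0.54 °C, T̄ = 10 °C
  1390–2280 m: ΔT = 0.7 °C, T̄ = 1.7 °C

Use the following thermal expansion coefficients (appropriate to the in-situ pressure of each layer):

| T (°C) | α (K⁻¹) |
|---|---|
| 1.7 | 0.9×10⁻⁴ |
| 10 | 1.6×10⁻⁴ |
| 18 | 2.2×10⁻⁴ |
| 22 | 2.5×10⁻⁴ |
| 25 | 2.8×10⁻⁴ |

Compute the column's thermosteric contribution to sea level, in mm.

Layer 1 at 22 °C → α = 2.5×10⁻⁴ K⁻¹
Layer 2 at 18 °C → α = 2.2×10⁻⁴ K⁻¹
Layer 3 at 10 °C → α = 1.6×10⁻⁴ K⁻¹
Layer 4 at 1.7 °C → α = 0.9×10⁻⁴ K⁻¹
180 × 2.5×10⁻⁴ × 1.2 = 0.05400 m
180–780 m: 600 × 2.2×10⁻⁴ × 0.48 = 0.06336 m
0.54 × 1.6×10⁻⁴ × 610 = 0.052704 m
1390–2280 m: 890 × 0.9×10⁻⁴ × 0.7 = 0.05607 m
Δh = 0.05400 + 0.06336 + 0.052704 + 0.05607 = 0.226134 m ≈ 230 mm

230 mm of thermosteric rise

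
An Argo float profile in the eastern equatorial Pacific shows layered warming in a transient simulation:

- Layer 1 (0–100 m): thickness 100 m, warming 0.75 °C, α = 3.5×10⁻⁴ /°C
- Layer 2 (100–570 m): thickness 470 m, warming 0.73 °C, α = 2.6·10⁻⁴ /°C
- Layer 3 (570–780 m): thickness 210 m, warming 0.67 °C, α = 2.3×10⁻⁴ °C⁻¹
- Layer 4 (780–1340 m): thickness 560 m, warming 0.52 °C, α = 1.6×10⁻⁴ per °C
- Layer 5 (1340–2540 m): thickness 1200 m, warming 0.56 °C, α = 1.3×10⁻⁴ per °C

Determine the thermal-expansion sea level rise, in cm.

28.2 cm of thermosteric rise

Layer 1: 3.5×10⁻⁴ × 0.75 × 100 = 0.02625 m
Layer 2: 0.73 × 2.6×10⁻⁴ × 470 = 0.089206 m
210 × 2.3×10⁻⁴ × 0.67 = 0.032361 m
560 × 1.6×10⁻⁴ × 0.52 = 0.046592 m
Layer 5: 1.3×10⁻⁴ × 1200 × 0.56 = 0.08736 m
Δh = 0.02625 + 0.089206 + 0.032361 + 0.046592 + 0.08736 = 0.281769 m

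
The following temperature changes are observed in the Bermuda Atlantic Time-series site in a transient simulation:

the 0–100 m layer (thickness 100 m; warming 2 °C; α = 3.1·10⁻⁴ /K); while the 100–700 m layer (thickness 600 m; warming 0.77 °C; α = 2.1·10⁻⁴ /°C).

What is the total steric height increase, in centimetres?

Layer 1: 2 × 3.1×10⁻⁴ × 100 = 0.06200 m
Layer 2: 2.1×10⁻⁴ × 0.77 × 600 = 0.09702 m
Δh = 0.06200 + 0.09702 = 0.15902 m

Δh ≈ 16 cm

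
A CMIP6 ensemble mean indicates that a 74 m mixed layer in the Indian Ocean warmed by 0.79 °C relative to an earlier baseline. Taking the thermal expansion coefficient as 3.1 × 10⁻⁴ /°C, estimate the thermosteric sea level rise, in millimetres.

18 mm of thermosteric rise

Δh = αΔT·H = 3.1×10⁻⁴ × 0.79 × 74 = 0.0181226 m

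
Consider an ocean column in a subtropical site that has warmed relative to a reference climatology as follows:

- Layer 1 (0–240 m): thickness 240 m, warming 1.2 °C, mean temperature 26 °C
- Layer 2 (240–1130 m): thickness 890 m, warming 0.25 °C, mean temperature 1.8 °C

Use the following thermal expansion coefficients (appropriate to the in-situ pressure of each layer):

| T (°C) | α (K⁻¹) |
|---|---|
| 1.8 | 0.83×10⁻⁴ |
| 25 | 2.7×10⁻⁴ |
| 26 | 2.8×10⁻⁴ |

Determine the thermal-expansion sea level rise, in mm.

99.1 mm

Layer 1 at 26 °C → α = 2.8×10⁻⁴ K⁻¹
Layer 2 at 1.8 °C → α = 0.83×10⁻⁴ K⁻¹
240 × 1.2 × 2.8×10⁻⁴ = 0.08064 m
Layer 2: 0.25 × 890 × 0.83×10⁻⁴ = 0.0184675 m
Δh = 0.08064 + 0.0184675 = 0.0991075 m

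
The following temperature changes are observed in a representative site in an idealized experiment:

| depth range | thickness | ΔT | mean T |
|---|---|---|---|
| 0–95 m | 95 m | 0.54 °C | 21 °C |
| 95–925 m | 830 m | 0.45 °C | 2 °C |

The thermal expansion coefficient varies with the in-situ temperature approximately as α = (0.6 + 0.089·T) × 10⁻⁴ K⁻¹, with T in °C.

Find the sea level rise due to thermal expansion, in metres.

0.0417 m of thermosteric rise

Layer 1: α = (0.6 + 0.089×21)×10⁻⁴ = 2.469×10⁻⁴ K⁻¹
Layer 2: α = (0.6 + 0.089×2)×10⁻⁴ = 0.778×10⁻⁴ K⁻¹
0–95 m: 0.54 × 95 × 2.469×10⁻⁴ = 0.01266597 m
0.45 × 0.778×10⁻⁴ × 830 = 0.0290583 m
Δh = 0.01266597 + 0.0290583 = 0.04172427 m ≈ 0.0417 m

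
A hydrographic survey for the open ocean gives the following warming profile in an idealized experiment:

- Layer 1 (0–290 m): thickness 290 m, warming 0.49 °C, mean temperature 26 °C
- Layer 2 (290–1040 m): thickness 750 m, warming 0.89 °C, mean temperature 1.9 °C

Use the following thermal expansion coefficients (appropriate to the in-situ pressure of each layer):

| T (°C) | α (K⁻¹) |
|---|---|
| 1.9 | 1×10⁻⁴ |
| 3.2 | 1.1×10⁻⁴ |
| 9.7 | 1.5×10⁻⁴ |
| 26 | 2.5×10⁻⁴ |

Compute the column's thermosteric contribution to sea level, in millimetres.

Layer 1 at 26 °C → α = 2.5×10⁻⁴ K⁻¹
Layer 2 at 1.9 °C → α = 1×10⁻⁴ K⁻¹
0.49 × 290 × 2.5×10⁻⁴ = 0.035525 m
1×10⁻⁴ × 750 × 0.89 = 0.06675 m
Δh = 0.035525 + 0.06675 = 0.102275 m ≈ 102 mm

102 mm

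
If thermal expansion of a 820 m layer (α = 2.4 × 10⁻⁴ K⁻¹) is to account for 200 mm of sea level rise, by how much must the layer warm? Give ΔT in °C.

ΔT = Δh/(αH) = 0.2 / (2.4×10⁻⁴ × 820) ≈ 1.016 °C

ΔT ≈ 1.0 °C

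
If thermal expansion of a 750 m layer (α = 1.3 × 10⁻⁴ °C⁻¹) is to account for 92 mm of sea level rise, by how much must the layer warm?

about 0.94 K

ΔT = Δh/(αH) = 0.092 / (1.3×10⁻⁴ × 750) ≈ 0.9436 K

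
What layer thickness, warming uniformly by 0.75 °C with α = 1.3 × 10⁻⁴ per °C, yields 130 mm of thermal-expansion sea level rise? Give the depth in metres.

H = Δh/(αΔT) = 0.13 / (1.3×10⁻⁴ × 0.75) ≈ 1333 m

H ≈ 1330 m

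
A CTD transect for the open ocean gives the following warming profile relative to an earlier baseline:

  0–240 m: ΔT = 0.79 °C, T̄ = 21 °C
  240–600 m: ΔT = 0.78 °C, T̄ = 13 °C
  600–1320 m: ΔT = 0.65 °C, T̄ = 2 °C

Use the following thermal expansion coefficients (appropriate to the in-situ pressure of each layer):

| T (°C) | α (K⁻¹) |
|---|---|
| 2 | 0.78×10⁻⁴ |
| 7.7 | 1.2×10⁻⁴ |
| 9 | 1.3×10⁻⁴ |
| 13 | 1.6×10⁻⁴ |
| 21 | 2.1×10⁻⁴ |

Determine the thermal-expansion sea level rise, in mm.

Layer 1 at 21 °C → α = 2.1×10⁻⁴ K⁻¹
Layer 2 at 13 °C → α = 1.6×10⁻⁴ K⁻¹
Layer 3 at 2 °C → α = 0.78×10⁻⁴ K⁻¹
Layer 1: 0.79 × 240 × 2.1×10⁻⁴ = 0.039816 m
240–600 m: 1.6×10⁻⁴ × 0.78 × 360 = 0.044928 m
720 × 0.65 × 0.78×10⁻⁴ = 0.036504 m
Δh = 0.039816 + 0.044928 + 0.036504 = 0.121248 m ≈ 121 mm

about 121 mm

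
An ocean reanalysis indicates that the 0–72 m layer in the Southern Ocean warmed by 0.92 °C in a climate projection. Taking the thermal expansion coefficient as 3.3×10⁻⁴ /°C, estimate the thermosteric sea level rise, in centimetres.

Δh = αΔT·H = 3.3×10⁻⁴ × 0.92 × 72 = 0.0218592 m

about 2.19 cm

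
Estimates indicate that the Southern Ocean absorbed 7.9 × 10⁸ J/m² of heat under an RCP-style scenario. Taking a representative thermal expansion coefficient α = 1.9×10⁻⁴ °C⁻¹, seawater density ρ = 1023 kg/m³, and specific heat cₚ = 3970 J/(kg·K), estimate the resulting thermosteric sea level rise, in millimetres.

Δh = 37.0 mm

Δh = αQ/(ρcₚ) = 1.9×10⁻⁴ × 7.9×10⁸ / (1023 × 3970) ≈ 0.036959 m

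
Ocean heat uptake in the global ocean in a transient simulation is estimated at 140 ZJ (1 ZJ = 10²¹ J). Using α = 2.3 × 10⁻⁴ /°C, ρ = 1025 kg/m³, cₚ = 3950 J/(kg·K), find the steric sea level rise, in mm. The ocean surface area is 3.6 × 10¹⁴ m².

Per unit area: Q = 140×10²¹ / (3.6×10¹⁴) ≈ 3.889×10⁸ J/m²
Δh = αQ/(ρcₚ) = 2.3×10⁻⁴ × 3.889×10⁸ / (1025 × 3950) ≈ 0.022092 m

22.1 mm of thermosteric rise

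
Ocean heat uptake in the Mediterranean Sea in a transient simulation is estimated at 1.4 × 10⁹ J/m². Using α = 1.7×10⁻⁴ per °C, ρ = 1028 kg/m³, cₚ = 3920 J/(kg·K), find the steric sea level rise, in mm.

Δh = αQ/(ρcₚ) = 1.7×10⁻⁴ × 1.4×10⁹ / (1028 × 3920) ≈ 0.059061 m

59.1 mm of thermosteric rise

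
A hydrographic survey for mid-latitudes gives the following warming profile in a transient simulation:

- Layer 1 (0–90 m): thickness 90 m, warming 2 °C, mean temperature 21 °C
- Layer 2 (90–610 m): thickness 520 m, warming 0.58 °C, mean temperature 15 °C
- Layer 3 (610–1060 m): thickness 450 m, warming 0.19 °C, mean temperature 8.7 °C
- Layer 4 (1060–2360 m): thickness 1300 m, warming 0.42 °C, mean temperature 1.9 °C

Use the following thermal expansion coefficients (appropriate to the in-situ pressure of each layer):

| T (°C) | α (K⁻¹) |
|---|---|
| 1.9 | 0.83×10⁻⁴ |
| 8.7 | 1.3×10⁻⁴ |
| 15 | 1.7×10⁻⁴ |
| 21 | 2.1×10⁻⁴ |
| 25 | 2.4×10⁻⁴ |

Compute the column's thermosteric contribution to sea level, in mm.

about 146 mm

Layer 1 at 21 °C → α = 2.1×10⁻⁴ K⁻¹
Layer 2 at 15 °C → α = 1.7×10⁻⁴ K⁻¹
Layer 3 at 8.7 °C → α = 1.3×10⁻⁴ K⁻¹
Layer 4 at 1.9 °C → α = 0.83×10⁻⁴ K⁻¹
0–90 m: 2.1×10⁻⁴ × 90 × 2 = 0.03780 m
Layer 2: 1.7×10⁻⁴ × 520 × 0.58 = 0.051272 m
Layer 3: 450 × 0.19 × 1.3×10⁻⁴ = 0.011115 m
1060–2360 m: 1300 × 0.83×10⁻⁴ × 0.42 = 0.045318 m
Δh = 0.03780 + 0.051272 + 0.011115 + 0.045318 = 0.145505 m ≈ 146 mm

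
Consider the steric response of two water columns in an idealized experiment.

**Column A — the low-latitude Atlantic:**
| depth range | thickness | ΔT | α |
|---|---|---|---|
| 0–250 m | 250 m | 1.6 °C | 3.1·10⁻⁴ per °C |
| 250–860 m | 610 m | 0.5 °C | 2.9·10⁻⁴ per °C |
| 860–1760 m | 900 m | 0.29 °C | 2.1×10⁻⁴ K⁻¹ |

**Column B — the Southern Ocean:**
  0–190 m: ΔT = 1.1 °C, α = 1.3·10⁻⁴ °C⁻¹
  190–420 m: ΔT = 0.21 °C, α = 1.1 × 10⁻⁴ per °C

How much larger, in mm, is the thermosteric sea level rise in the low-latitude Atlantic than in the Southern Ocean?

230 mm larger

A 3.1×10⁻⁴ × 250 × 1.6 = 0.12400 m
A 250–860 m: 610 × 2.9×10⁻⁴ × 0.5 = 0.08845 m
A 900 × 2.1×10⁻⁴ × 0.29 = 0.05481 m
A total: 0.26726 m
B Layer 1: 190 × 1.1 × 1.3×10⁻⁴ = 0.02717 m
B 230 × 0.21 × 1.1×10⁻⁴ = 0.005313 m
B total: 0.032483 m
Difference: 0.26726 − 0.032483 = 0.234777 m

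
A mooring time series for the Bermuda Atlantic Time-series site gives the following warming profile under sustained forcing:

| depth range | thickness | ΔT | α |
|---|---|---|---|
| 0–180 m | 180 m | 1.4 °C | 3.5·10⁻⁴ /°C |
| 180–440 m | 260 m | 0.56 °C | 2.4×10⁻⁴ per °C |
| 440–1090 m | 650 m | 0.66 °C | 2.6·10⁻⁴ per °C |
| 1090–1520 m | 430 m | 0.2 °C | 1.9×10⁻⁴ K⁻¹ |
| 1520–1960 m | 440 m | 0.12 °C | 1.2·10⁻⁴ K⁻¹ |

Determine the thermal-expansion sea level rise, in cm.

Layer 1: 180 × 1.4 × 3.5×10⁻⁴ = 0.08820 m
180–440 m: 260 × 0.56 × 2.4×10⁻⁴ = 0.034944 m
440–1090 m: 0.66 × 2.6×10⁻⁴ × 650 = 0.11154 m
1.9×10⁻⁴ × 0.2 × 430 = 0.01634 m
1520–1960 m: 440 × 1.2×10⁻⁴ × 0.12 = 0.006336 m
Δh = 0.08820 + 0.034944 + 0.11154 + 0.01634 + 0.006336 = 0.25736 m

Δh ≈ 25.7 cm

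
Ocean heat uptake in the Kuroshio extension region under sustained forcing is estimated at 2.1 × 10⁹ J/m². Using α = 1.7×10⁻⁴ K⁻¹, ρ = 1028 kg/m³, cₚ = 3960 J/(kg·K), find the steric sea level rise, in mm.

Δh = 88 mm

Δh = αQ/(ρcₚ) = 1.7×10⁻⁴ × 2.1×10⁹ / (1028 × 3960) ≈ 0.087696 m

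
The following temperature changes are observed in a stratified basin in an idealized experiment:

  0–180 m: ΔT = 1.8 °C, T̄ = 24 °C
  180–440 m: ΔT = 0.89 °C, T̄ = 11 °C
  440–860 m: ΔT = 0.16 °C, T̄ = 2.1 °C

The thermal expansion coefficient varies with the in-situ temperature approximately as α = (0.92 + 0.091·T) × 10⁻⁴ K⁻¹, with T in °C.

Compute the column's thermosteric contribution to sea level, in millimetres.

Layer 1: α = (0.92 + 0.091×24)×10⁻⁴ = 3.104×10⁻⁴ K⁻¹
Layer 2: α = (0.92 + 0.091×11)×10⁻⁴ = 1.921×10⁻⁴ K⁻¹
Layer 3: α = (0.92 + 0.091×2.1)×10⁻⁴ = 1.1111×10⁻⁴ K⁻¹
Layer 1: 3.104×10⁻⁴ × 1.8 × 180 = 0.1005696 m
260 × 1.921×10⁻⁴ × 0.89 = 0.04445194 m
Layer 3: 0.16 × 420 × 1.1111×10⁻⁴ = 0.007466592 m
Δh = 0.1005696 + 0.04445194 + 0.007466592 = 0.152488132 m

152 mm of thermosteric rise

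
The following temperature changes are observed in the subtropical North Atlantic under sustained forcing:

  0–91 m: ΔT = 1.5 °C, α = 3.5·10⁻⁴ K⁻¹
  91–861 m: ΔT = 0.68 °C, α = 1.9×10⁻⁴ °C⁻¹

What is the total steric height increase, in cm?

1.5 × 3.5×10⁻⁴ × 91 = 0.047775 m
1.9×10⁻⁴ × 770 × 0.68 = 0.099484 m
Δh = 0.047775 + 0.099484 = 0.147259 m ≈ 14.7 cm

Δh ≈ 14.7 cm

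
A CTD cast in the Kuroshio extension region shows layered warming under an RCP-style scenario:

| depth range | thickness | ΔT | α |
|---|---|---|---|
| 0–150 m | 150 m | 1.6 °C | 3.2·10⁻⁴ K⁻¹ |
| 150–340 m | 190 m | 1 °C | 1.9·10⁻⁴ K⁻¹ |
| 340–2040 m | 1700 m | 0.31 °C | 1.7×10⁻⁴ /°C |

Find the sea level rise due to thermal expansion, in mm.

Layer 1: 1.6 × 3.2×10⁻⁴ × 150 = 0.07680 m
150–340 m: 1.9×10⁻⁴ × 1 × 190 = 0.03610 m
0.31 × 1.7×10⁻⁴ × 1700 = 0.08959 m
Δh = 0.07680 + 0.03610 + 0.08959 = 0.20249 m

Δh ≈ 200 mm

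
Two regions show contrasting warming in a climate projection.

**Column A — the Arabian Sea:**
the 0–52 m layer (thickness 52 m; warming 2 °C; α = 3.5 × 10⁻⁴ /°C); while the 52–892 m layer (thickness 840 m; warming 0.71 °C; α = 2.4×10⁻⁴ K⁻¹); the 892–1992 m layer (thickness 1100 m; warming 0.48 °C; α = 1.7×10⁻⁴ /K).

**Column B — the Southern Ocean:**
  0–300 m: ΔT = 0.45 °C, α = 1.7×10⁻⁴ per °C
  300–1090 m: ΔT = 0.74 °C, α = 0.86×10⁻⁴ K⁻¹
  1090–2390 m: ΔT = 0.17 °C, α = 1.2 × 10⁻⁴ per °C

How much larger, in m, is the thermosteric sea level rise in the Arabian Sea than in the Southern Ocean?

Δh_A − Δh_B ≈ 0.170 m

A 0–52 m: 52 × 2 × 3.5×10⁻⁴ = 0.03640 m
A Layer 2: 840 × 2.4×10⁻⁴ × 0.71 = 0.143136 m
A 1100 × 1.7×10⁻⁴ × 0.48 = 0.08976 m
A total: 0.269296 m
B Layer 1: 1.7×10⁻⁴ × 0.45 × 300 = 0.02295 m
B 300–1090 m: 790 × 0.86×10⁻⁴ × 0.74 = 0.0502756 m
B Layer 3: 1.2×10⁻⁴ × 1300 × 0.17 = 0.02652 m
B total: 0.0997456 m
Difference: 0.269296 − 0.0997456 = 0.1695504 m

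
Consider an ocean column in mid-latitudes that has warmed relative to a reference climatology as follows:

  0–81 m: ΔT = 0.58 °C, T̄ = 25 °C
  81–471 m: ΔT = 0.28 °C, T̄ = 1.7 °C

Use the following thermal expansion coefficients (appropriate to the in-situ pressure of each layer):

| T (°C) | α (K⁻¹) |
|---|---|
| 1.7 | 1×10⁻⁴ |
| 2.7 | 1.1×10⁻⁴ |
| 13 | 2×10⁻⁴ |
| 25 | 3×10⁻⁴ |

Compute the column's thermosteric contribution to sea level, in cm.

Layer 1 at 25 °C → α = 3×10⁻⁴ K⁻¹
Layer 2 at 1.7 °C → α = 1×10⁻⁴ K⁻¹
0–81 m: 81 × 3×10⁻⁴ × 0.58 = 0.014094 m
81–471 m: 390 × 0.28 × 1×10⁻⁴ = 0.01092 m
Δh = 0.014094 + 0.01092 = 0.025014 m

Δh = 2.5 cm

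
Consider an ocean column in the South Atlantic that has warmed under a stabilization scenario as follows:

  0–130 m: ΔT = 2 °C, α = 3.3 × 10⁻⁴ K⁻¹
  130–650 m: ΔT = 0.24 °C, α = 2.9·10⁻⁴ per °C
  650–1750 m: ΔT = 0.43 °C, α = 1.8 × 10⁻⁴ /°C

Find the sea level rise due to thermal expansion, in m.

0.21 m of thermosteric rise

130 × 2 × 3.3×10⁻⁴ = 0.08580 m
Layer 2: 520 × 0.24 × 2.9×10⁻⁴ = 0.036192 m
650–1750 m: 1100 × 0.43 × 1.8×10⁻⁴ = 0.08514 m
Δh = 0.08580 + 0.036192 + 0.08514 = 0.207132 m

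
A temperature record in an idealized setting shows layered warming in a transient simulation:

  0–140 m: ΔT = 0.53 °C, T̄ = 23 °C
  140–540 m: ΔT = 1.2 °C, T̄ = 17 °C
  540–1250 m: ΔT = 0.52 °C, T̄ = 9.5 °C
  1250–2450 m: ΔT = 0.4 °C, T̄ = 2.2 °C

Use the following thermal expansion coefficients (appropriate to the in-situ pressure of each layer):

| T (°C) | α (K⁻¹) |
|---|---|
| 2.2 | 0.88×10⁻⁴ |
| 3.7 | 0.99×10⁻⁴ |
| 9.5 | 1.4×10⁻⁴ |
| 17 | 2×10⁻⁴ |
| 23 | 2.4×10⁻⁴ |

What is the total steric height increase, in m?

Layer 1 at 23 °C → α = 2.4×10⁻⁴ K⁻¹
Layer 2 at 17 °C → α = 2×10⁻⁴ K⁻¹
Layer 3 at 9.5 °C → α = 1.4×10⁻⁴ K⁻¹
Layer 4 at 2.2 °C → α = 0.88×10⁻⁴ K⁻¹
Layer 1: 2.4×10⁻⁴ × 0.53 × 140 = 0.017808 m
Layer 2: 1.2 × 400 × 2×10⁻⁴ = 0.09600 m
Layer 3: 1.4×10⁻⁴ × 0.52 × 710 = 0.051688 m
Layer 4: 0.88×10⁻⁴ × 1200 × 0.4 = 0.04224 m
Δh = 0.017808 + 0.09600 + 0.051688 + 0.04224 = 0.207736 m ≈ 0.208 m

0.208 m of thermosteric rise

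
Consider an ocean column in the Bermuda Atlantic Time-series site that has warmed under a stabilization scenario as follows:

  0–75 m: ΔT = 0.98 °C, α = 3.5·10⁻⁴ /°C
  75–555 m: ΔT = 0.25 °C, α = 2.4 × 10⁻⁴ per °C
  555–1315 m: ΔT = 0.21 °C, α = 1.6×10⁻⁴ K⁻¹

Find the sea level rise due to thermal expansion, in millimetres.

80.1 mm

0–75 m: 3.5×10⁻⁴ × 75 × 0.98 = 0.025725 m
480 × 2.4×10⁻⁴ × 0.25 = 0.02880 m
Layer 3: 760 × 0.21 × 1.6×10⁻⁴ = 0.025536 m
Δh = 0.025725 + 0.02880 + 0.025536 = 0.080061 m ≈ 80.1 mm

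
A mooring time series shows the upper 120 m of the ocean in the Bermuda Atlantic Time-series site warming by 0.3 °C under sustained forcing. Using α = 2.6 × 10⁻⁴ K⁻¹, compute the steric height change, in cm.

Δh = αΔT·H = 2.6×10⁻⁴ × 0.3 × 120 = 0.00936 m

0.936 cm of thermosteric rise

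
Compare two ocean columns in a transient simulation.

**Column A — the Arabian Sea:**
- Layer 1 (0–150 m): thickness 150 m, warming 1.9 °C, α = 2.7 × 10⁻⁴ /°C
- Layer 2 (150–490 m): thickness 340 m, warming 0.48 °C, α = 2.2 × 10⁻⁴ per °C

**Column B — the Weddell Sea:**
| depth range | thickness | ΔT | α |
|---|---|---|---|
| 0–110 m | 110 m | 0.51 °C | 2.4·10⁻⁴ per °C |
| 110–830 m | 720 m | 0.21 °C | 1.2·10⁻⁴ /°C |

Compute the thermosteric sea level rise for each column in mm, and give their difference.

Δh_A ≈ 113 mm, Δh_B ≈ 31.6 mm; difference ≈ 81.2 mm

A 0–150 m: 1.9 × 150 × 2.7×10⁻⁴ = 0.07695 m
A 150–490 m: 340 × 0.48 × 2.2×10⁻⁴ = 0.035904 m
A total: 0.112854 m
B Layer 1: 0.51 × 2.4×10⁻⁴ × 110 = 0.013464 m
B 1.2×10⁻⁴ × 720 × 0.21 = 0.018144 m
B total: 0.031608 m
Difference: 0.112854 − 0.031608 = 0.081246 m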